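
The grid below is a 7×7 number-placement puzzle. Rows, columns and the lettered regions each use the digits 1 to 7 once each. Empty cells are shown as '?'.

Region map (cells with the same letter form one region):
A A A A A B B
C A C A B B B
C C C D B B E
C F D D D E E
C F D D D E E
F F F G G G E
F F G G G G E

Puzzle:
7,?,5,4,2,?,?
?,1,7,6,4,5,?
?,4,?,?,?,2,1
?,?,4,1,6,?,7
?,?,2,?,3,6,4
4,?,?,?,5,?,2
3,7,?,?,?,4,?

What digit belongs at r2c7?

r1c2 = 3: row 1 has {2,4,5,7}; col 2 has {1,4,7}; region has {1,2,4,5,6,7} → only 3 remains.
r1c6 = 1: row 1 has {2,3,4,5,7}; col 6 has {2,4,5,6}; region has {2,4,5} → only 1 remains.
r1c7 = 6: row 1 has {1,2,3,4,5,7}; col 7 has {1,2,4,7}; region has {1,2,4,5} → only 6 remains.
r2c1 = 2: row 2 has {1,4,5,6,7}; col 1 has {3,4,7}; region has {4,7} → only 2 remains.
r2c7 = 3: row 2 has {1,2,4,5,6,7}; col 7 has {1,2,4,6,7}; region has {1,2,4,5,6} → only 3 remains.

3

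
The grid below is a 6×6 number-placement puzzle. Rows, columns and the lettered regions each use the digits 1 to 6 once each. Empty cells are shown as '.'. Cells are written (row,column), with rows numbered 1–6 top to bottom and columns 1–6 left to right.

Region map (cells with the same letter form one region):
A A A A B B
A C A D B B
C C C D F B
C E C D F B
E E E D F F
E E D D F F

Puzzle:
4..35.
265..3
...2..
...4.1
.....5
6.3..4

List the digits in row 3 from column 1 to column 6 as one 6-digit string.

(1,2) = 1: row 1 has {3,4,5}; col 2 has {6}; region has {2,3,4,5} → only 1 remains.
(1,3) = 6: row 1 has {1,3,4,5}; col 3 has {3,5}; region has {1,2,3,4,5} → only 6 remains.
(1,6) = 2: row 1 has {1,3,4,5,6}; col 6 has {1,3,4,5}; region has {1,3,5} → only 2 remains.
(2,4) = 1: row 2 has {2,3,5,6}; col 4 has {2,3,4}; region has {2,3,4} → only 1 remains.
(2,5) = 4: row 2 has {1,2,3,5,6}; col 5 has {5}; region has {1,2,3,5} → only 4 remains.
(3,6) = 6: row 3 has {2}; col 6 has {1,2,3,4,5}; region has {1,2,3,4,5} → only 6 remains.
(4,3) = 2: row 4 has {1,4}; col 3 has {3,5,6}; region has {6} → only 2 remains.
(5,4) = 6: row 5 has {5}; col 4 has {1,2,3,4}; region has {1,2,3,4} → only 6 remains.
(6,4) = 5: row 6 has {3,4,6}; col 4 has {1,2,3,4,6}; region has {1,2,3,4,6} → only 5 remains.
(6,2) = 2: row 6 has {3,4,5,6}; col 2 has {1,6}; region has {6} → only 2 remains.
(6,5) = 1: row 6 has {2,3,4,5,6}; col 5 has {4,5}; region has {4,5} → only 1 remains.
(3,5) = 3: row 3 has {2,6}; col 5 has {1,4,5}; region has {1,4,5} → only 3 remains.
(4,5) = 6: row 4 has {1,2,4}; col 5 has {1,3,4,5}; region has {1,3,4,5} → only 6 remains.
(5,5) = 2: row 5 has {5,6}; col 5 has {1,3,4,5,6}; region has {1,3,4,5,6} → only 2 remains.
(4,1) = 3: in region C, 3 can only go here (every other open cell in that region sees a 3).
(4,2) = 5: row 4 has {1,2,3,4,6}; col 2 has {1,2,6}; region has {2,6} → only 5 remains.
(5,1) = 1: row 5 has {2,5,6}; col 1 has {2,3,4,6}; region has {2,5,6} → only 1 remains.
(5,3) = 4: row 5 has {1,2,5,6}; col 3 has {2,3,5,6}; region has {1,2,5,6} → only 4 remains.
(3,1) = 5: row 3 has {2,3,6}; col 1 has {1,2,3,4,6}; region has {2,3,6} → only 5 remains.
(3,2) = 4: row 3 has {2,3,5,6}; col 2 has {1,2,5,6}; region has {2,3,5,6} → only 4 remains.
(3,3) = 1: row 3 has {2,3,4,5,6}; col 3 has {2,3,4,5,6}; region has {2,3,4,5,6} → only 1 remains.

541236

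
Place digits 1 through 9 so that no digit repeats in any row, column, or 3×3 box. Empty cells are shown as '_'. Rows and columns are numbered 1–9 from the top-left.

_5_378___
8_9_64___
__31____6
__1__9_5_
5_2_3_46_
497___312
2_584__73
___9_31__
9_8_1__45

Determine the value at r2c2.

2

r3c1 = 7: row 3 has {1,3,6}; col 1 has {2,4,5,8,9}; box has {3,5,8,9} → only 7 remains.
r5c2 = 8: row 5 has {2,3,4,5,6}; col 2 has {5,9}; box has {1,2,4,5,7,9} → only 8 remains.
r5c4 = 7: row 5 has {2,3,4,5,6,8}; col 4 has {1,3,8,9}; box has {3,9} → only 7 remains.
r5c6 = 1: row 5 has {2,3,4,5,6,7,8}; col 6 has {3,4,8,9}; box has {3,7,9} → only 1 remains.
r5c9 = 9: row 5 has {1,2,3,4,5,6,7,8}; col 9 has {2,3,5,6}; box has {1,2,3,4,5,6} → only 9 remains.
r7c6 = 6: row 7 has {2,3,4,5,7,8}; col 6 has {1,3,4,8,9}; box has {1,3,4,8,9} → only 6 remains.
r7c7 = 9: row 7 has {2,3,4,5,6,7,8}; col 7 has {1,3,4}; box has {1,3,4,5,7} → only 9 remains.
r8c1 = 6: row 8 has {1,3,9}; col 1 has {2,4,5,7,8,9}; box has {2,5,8,9} → only 6 remains.
r8c3 = 4: row 8 has {1,3,6,9}; col 3 has {1,2,3,5,7,8,9}; box has {2,5,6,8,9} → only 4 remains.
r8c9 = 8: row 8 has {1,3,4,6,9}; col 9 has {2,3,5,6,9}; box has {1,3,4,5,7,9} → only 8 remains.
r9c4 = 2: row 9 has {1,4,5,8,9}; col 4 has {1,3,7,8,9}; box has {1,3,4,6,8,9} → only 2 remains.
r9c6 = 7: row 9 has {1,2,4,5,8,9}; col 6 has {1,3,4,6,8,9}; box has {1,2,3,4,6,8,9} → only 7 remains.
r9c7 = 6: row 9 has {1,2,4,5,7,8,9}; col 7 has {1,3,4,9}; box has {1,3,4,5,7,8,9} → only 6 remains.
r1c1 = 1: row 1 has {3,5,7,8}; col 1 has {2,4,5,6,7,8,9}; box has {3,5,7,8,9} → only 1 remains.
r1c3 = 6: row 1 has {1,3,5,7,8}; col 3 has {1,2,3,4,5,7,8,9}; box has {1,3,5,7,8,9} → only 6 remains.
r1c7 = 2: row 1 has {1,3,5,6,7,8}; col 7 has {1,3,4,6,9}; box has {6} → only 2 remains.
r1c8 = 9: row 1 has {1,2,3,5,6,7,8}; col 8 has {1,4,5,6,7}; box has {2,6} → only 9 remains.
r1c9 = 4: row 1 has {1,2,3,5,6,7,8,9}; col 9 has {2,3,5,6,8,9}; box has {2,6,9} → only 4 remains.
r2c2 = 2: row 2 has {4,6,8,9}; col 2 has {5,8,9}; box has {1,3,5,6,7,8,9} → only 2 remains.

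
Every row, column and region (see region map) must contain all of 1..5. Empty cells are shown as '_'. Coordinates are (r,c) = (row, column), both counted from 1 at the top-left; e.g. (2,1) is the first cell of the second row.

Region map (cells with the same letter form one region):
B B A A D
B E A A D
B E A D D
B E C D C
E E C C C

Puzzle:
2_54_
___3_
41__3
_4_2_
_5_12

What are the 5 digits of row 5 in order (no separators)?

35412

(1,2) = 3: row 1 has {2,4,5}; col 2 has {1,4,5}; region has {2,4} → only 3 remains.
(1,5) = 1: row 1 has {2,3,4,5}; col 5 has {2,3}; region has {2,3} → only 1 remains.
(2,2) = 2: row 2 has {3}; col 2 has {1,3,4,5}; region has {1,4,5} → only 2 remains.
(2,3) = 1: row 2 has {2,3}; col 3 has {5}; region has {3,4,5} → only 1 remains.
(3,3) = 2: row 3 has {1,3,4}; col 3 has {1,5}; region has {1,3,4,5} → only 2 remains.
(3,4) = 5: row 3 has {1,2,3,4}; col 4 has {1,2,3,4}; region has {1,2,3} → only 5 remains.
(4,3) = 3: row 4 has {2,4}; col 3 has {1,2,5}; region has {1,2} → only 3 remains.
(4,5) = 5: row 4 has {2,3,4}; col 5 has {1,2,3}; region has {1,2,3} → only 5 remains.
(5,1) = 3: row 5 has {1,2,5}; col 1 has {2,4}; region has {1,2,4,5} → only 3 remains.
(5,3) = 4: row 5 has {1,2,3,5}; col 3 has {1,2,3,5}; region has {1,2,3,5} → only 4 remains.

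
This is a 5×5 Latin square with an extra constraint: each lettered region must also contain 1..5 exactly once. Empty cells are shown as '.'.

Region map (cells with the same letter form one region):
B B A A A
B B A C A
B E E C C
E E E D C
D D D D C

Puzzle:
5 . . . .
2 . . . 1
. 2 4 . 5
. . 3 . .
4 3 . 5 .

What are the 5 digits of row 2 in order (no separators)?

24531

row 1, column 3 = 2: row 1 has {5}; col 3 has {3,4}; region has {1} → only 2 remains.
row 2, column 2 = 4: row 2 has {1,2}; col 2 has {2,3}; region has {2,5} → only 4 remains.
row 2, column 3 = 5: row 2 has {1,2,4}; col 3 has {2,3,4}; region has {1,2} → only 5 remains.
row 2, column 4 = 3: row 2 has {1,2,4,5}; col 4 has {5}; region has {5} → only 3 remains.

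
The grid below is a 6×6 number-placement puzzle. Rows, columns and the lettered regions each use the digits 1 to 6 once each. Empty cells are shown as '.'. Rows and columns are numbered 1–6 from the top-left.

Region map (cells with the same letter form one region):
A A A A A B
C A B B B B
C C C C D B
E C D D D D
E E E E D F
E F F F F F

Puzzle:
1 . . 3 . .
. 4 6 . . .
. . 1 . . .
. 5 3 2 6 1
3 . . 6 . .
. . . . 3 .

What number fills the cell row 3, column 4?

4

row 2, column 1 = 2 (sole candidate).
row 3, column 4 = 4: row 3 has {1}; col 4 has {2,3,6}; region has {1,2,5} → only 4 remains.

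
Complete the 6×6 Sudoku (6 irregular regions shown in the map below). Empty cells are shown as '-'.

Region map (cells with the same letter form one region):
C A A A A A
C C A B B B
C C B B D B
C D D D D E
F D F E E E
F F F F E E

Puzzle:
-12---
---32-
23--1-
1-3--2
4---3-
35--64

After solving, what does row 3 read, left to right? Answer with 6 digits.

234516

row 6, column 3 = 1: row 6 has {3,4,5,6}; col 3 has {2,3}; region has {3,4,5} → only 1 remains.
row 6, column 4 = 2: row 6 has {1,3,4,5,6}; col 4 has {3}; region has {1,3,4,5} → only 2 remains.
row 5, column 3 = 6: row 5 has {3,4}; col 3 has {1,2,3}; region has {1,2,3,4,5} → only 6 remains.
row 5, column 2 = 2: row 5 has {3,4,6}; col 2 has {1,3,5}; region has {1,3} → only 2 remains.
row 1, column 6 = 3: in row 1, 3 can only go here (every other open cell in that row sees a 3).
row 2, column 6 = 1: in row 2, 1 can only go here (every other open cell in that row sees a 1).
row 5, column 6 = 5: row 5 has {2,3,4,6}; col 6 has {1,2,3,4}; region has {2,3,4,6} → only 5 remains.
row 3, column 6 = 6: row 3 has {1,2,3}; col 6 has {1,2,3,4,5}; region has {1,2,3} → only 6 remains.
row 5, column 4 = 1: row 5 has {2,3,4,5,6}; col 4 has {2,3}; region has {2,3,4,5,6} → only 1 remains.
row 1, column 4 = 6: in region A, 6 can only go here (every other open cell in that region sees a 6).
row 1, column 1 = 5: row 1 has {1,2,3,6}; col 1 has {1,2,3,4}; region has {1,2,3} → only 5 remains.
row 1, column 5 = 4: row 1 has {1,2,3,5,6}; col 5 has {1,2,3,6}; region has {1,2,3,6} → only 4 remains.
row 2, column 1 = 6: row 2 has {1,2,3}; col 1 has {1,2,3,4,5}; region has {1,2,3,5} → only 6 remains.
row 2, column 2 = 4: row 2 has {1,2,3,6}; col 2 has {1,2,3,5}; region has {1,2,3,5,6} → only 4 remains.
row 2, column 3 = 5: row 2 has {1,2,3,4,6}; col 3 has {1,2,3,6}; region has {1,2,3,4,6} → only 5 remains.
row 3, column 3 = 4: row 3 has {1,2,3,6}; col 3 has {1,2,3,5,6}; region has {1,2,3,6} → only 4 remains.
row 3, column 4 = 5: row 3 has {1,2,3,4,6}; col 4 has {1,2,3,6}; region has {1,2,3,4,6} → only 5 remains.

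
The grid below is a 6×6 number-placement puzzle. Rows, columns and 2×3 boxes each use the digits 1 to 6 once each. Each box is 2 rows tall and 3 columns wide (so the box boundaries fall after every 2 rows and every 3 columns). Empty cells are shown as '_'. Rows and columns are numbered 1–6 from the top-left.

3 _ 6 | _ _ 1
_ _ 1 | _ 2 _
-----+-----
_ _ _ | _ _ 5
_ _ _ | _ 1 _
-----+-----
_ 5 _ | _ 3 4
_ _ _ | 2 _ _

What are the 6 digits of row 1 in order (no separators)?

r2c2 = 4: row 2 has {1,2}; col 2 has {5}; box has {1,3,6} → only 4 remains.
r5c3 = 2: row 5 has {3,4,5}; col 3 has {1,6}; box has {5} → only 2 remains.
r6c6 = 6: row 6 has {2}; col 6 has {1,4,5}; box has {2,3,4} → only 6 remains.
r1c2 = 2: row 1 has {1,3,6}; col 2 has {4,5}; box has {1,3,4,6} → only 2 remains.
r2c1 = 5: row 2 has {1,2,4}; col 1 has {3}; box has {1,2,3,4,6} → only 5 remains.
r2c6 = 3: row 2 has {1,2,4,5}; col 6 has {1,4,5,6}; box has {1,2} → only 3 remains.
r4c6 = 2: row 4 has {1}; col 6 has {1,3,4,5,6}; box has {1,5} → only 2 remains.
r5c4 = 1: row 5 has {2,3,4,5}; col 4 has {2}; box has {2,3,4,6} → only 1 remains.
r6c5 = 5: row 6 has {2,6}; col 5 has {1,2,3}; box has {1,2,3,4,6} → only 5 remains.
r1c5 = 4: row 1 has {1,2,3,6}; col 5 has {1,2,3,5}; box has {1,2,3} → only 4 remains.
r2c4 = 6: row 2 has {1,2,3,4,5}; col 4 has {1,2}; box has {1,2,3,4} → only 6 remains.
r3c5 = 6: row 3 has {5}; col 5 has {1,2,3,4,5}; box has {1,2,5} → only 6 remains.
r5c1 = 6: row 5 has {1,2,3,4,5}; col 1 has {3,5}; box has {2,5} → only 6 remains.
r1c4 = 5: row 1 has {1,2,3,4,6}; col 4 has {1,2,6}; box has {1,2,3,4,6} → only 5 remains.

326541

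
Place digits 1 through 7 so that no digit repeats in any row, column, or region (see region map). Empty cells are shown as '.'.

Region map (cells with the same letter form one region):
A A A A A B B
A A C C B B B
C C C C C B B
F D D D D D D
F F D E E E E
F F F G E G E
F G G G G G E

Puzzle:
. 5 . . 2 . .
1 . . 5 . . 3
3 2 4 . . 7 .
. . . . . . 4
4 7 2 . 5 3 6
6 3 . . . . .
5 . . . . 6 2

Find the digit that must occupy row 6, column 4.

2

row 1, column 1 = 7 (sole candidate).
row 1, column 7 = 1 (sole candidate).
row 3, column 7 = 5 (sole candidate).
row 4, column 1 = 2 (sole candidate).
row 5, column 4 = 1 (sole candidate).
row 6, column 3 = 1 (sole candidate).
row 6, column 7 = 7 (sole candidate).
row 1, column 6 = 4 (sole candidate).
row 2, column 5 = 6 (sole candidate).
row 2, column 6 = 2 (sole candidate).
row 3, column 4 = 6 (sole candidate).
row 3, column 5 = 1 (sole candidate).
row 6, column 5 = 4 (sole candidate).
row 6, column 6 = 5 (sole candidate).
row 1, column 4 = 3 (sole candidate).
row 2, column 2 = 4 (sole candidate).
row 2, column 3 = 7 (sole candidate).
row 4, column 4 = 7 (sole candidate).
row 4, column 5 = 3 (sole candidate).
row 4, column 6 = 1 (sole candidate).
row 6, column 4 = 2: row 6 has {1,3,4,5,6,7}; col 4 has {1,3,5,6,7}; region has {5,6} → only 2 remains.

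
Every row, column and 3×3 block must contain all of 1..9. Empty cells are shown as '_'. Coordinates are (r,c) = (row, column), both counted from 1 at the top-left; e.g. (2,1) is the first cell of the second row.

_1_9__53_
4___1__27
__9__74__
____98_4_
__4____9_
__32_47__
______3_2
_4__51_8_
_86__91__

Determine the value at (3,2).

5

(6,5) = 6 (sole candidate).
(7,6) = 6 (sole candidate).
(1,6) = 2 (sole candidate).
(1,5) = 4 (hidden single in row 1).
(2,7) = 9 (hidden single in row 2).
(8,7) = 6 (sole candidate).
(8,9) = 9 (sole candidate).
(4,7) = 2 (sole candidate).
(5,7) = 8 (sole candidate).
(6,1) = 8 (hidden single in row 6).
(6,2) = 9 (hidden single in row 6).
(7,4) = 4 (hidden single in row 7).
(7,1) = 9 (hidden single in row 7).
(7,5) = 8 (hidden single in row 7).
(7,3) = 1 (hidden single in row 7).
(3,5) = 3 (sole candidate).
(5,5) = 7 (sole candidate).
(9,5) = 2 (sole candidate).
(2,6) = 5 (sole candidate).
(5,6) = 3 (sole candidate).
(2,3) = 8 (sole candidate).
(2,4) = 6 (sole candidate).
(3,4) = 8 (sole candidate).
(1,3) = 7 (sole candidate).
(2,2) = 3 (sole candidate).
(4,3) = 5 (sole candidate).
(4,4) = 1 (sole candidate).
(5,4) = 5 (sole candidate).
(8,3) = 2 (sole candidate).
(1,1) = 6 (sole candidate).
(1,9) = 8 (sole candidate).
(4,1) = 7 (sole candidate).
(4,2) = 6 (sole candidate).
(4,9) = 3 (sole candidate).
(5,2) = 2 (sole candidate).
(8,1) = 3 (sole candidate).
(8,4) = 7 (sole candidate).
(9,1) = 5 (sole candidate).
(9,4) = 3 (sole candidate).
(9,8) = 7 (sole candidate).
(9,9) = 4 (sole candidate).
(3,1) = 2 (sole candidate).
(3,2) = 5: row 3 has {2,3,4,7,8,9}; col 2 has {1,2,3,4,6,8,9}; box has {1,2,3,4,6,7,8,9} → only 5 remains.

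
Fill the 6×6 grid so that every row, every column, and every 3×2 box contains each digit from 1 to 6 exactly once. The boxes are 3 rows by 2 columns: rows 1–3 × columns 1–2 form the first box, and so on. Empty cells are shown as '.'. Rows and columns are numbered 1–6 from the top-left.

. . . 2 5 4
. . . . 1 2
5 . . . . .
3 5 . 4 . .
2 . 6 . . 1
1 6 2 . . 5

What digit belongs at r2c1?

4

r1c1 = 6 (sole candidate).
r2c1 = 4: row 2 has {1,2}; col 1 has {1,2,3,5,6}; box has {5,6} → only 4 remains.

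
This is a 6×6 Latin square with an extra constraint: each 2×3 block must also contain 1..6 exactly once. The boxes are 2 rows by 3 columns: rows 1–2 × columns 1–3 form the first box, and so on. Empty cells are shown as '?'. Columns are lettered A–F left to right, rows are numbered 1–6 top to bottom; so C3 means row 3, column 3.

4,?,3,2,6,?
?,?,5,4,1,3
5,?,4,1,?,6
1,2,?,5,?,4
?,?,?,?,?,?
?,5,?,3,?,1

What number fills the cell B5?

B1 = 1 (sole candidate).
F1 = 5 (sole candidate).
B2 = 6 (sole candidate).
B3 = 3 (sole candidate).
E3 = 2 (sole candidate).
C4 = 6 (sole candidate).
E4 = 3 (sole candidate).
B5 = 4: row 5 has {}; col 2 has {1,2,3,5,6}; box has {5} → only 4 remains.

4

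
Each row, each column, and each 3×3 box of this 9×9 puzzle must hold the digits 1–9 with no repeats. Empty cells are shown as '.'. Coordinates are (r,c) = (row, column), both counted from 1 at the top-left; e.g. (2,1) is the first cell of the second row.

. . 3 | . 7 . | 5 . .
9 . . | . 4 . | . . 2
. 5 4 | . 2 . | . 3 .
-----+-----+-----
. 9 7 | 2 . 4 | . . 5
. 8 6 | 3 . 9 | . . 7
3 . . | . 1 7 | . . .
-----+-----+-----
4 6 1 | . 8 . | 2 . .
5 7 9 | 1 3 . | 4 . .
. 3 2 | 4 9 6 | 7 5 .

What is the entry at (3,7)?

(2,2) = 1: row 2 has {2,4,9}; col 2 has {3,5,6,7,8,9}; box has {3,4,5,9} → only 1 remains.
(2,3) = 8: row 2 has {1,2,4,9}; col 3 has {1,2,3,4,6,7,9}; box has {1,3,4,5,9} → only 8 remains.
(2,7) = 6: row 2 has {1,2,4,8,9}; col 7 has {2,4,5,7}; box has {2,3,5} → only 6 remains.
(2,8) = 7: row 2 has {1,2,4,6,8,9}; col 8 has {3,5}; box has {2,3,5,6} → only 7 remains.
(4,1) = 1: row 4 has {2,4,5,7,9}; col 1 has {3,4,5,9}; box has {3,6,7,8,9} → only 1 remains.
(4,5) = 6: row 4 has {1,2,4,5,7,9}; col 5 has {1,2,3,4,7,8,9}; box has {1,2,3,4,7,9} → only 6 remains.
(4,8) = 8: row 4 has {1,2,4,5,6,7,9}; col 8 has {3,5,7}; box has {5,7} → only 8 remains.
(5,1) = 2: row 5 has {3,6,7,8,9}; col 1 has {1,3,4,5,9}; box has {1,3,6,7,8,9} → only 2 remains.
(5,5) = 5: row 5 has {2,3,6,7,8,9}; col 5 has {1,2,3,4,6,7,8,9}; box has {1,2,3,4,6,7,9} → only 5 remains.
(5,7) = 1: row 5 has {2,3,5,6,7,8,9}; col 7 has {2,4,5,6,7}; box has {5,7,8} → only 1 remains.
(5,8) = 4: row 5 has {1,2,3,5,6,7,8,9}; col 8 has {3,5,7,8}; box has {1,5,7,8} → only 4 remains.
(6,2) = 4: row 6 has {1,3,7}; col 2 has {1,3,5,6,7,8,9}; box has {1,2,3,6,7,8,9} → only 4 remains.
(6,3) = 5: row 6 has {1,3,4,7}; col 3 has {1,2,3,4,6,7,8,9}; box has {1,2,3,4,6,7,8,9} → only 5 remains.
(6,4) = 8: row 6 has {1,3,4,5,7}; col 4 has {1,2,3,4}; box has {1,2,3,4,5,6,7,9} → only 8 remains.
(6,7) = 9: row 6 has {1,3,4,5,7,8}; col 7 has {1,2,4,5,6,7}; box has {1,4,5,7,8} → only 9 remains.
(6,9) = 6: row 6 has {1,3,4,5,7,8,9}; col 9 has {2,5,7}; box has {1,4,5,7,8,9} → only 6 remains.
(7,6) = 5: row 7 has {1,2,4,6,8}; col 6 has {4,6,7,9}; box has {1,3,4,6,8,9} → only 5 remains.
(7,8) = 9: row 7 has {1,2,4,5,6,8}; col 8 has {3,4,5,7,8}; box has {2,4,5,7} → only 9 remains.
(7,9) = 3: row 7 has {1,2,4,5,6,8,9}; col 9 has {2,5,6,7}; box has {2,4,5,7,9} → only 3 remains.
(8,6) = 2: row 8 has {1,3,4,5,7,9}; col 6 has {4,5,6,7,9}; box has {1,3,4,5,6,8,9} → only 2 remains.
(8,8) = 6: row 8 has {1,2,3,4,5,7,9}; col 8 has {3,4,5,7,8,9}; box has {2,3,4,5,7,9} → only 6 remains.
(8,9) = 8: row 8 has {1,2,3,4,5,6,7,9}; col 9 has {2,3,5,6,7}; box has {2,3,4,5,6,7,9} → only 8 remains.
(9,1) = 8: row 9 has {2,3,4,5,6,7,9}; col 1 has {1,2,3,4,5,9}; box has {1,2,3,4,5,6,7,9} → only 8 remains.
(9,9) = 1: row 9 has {2,3,4,5,6,7,8,9}; col 9 has {2,3,5,6,7,8}; box has {2,3,4,5,6,7,8,9} → only 1 remains.
(1,1) = 6: row 1 has {3,5,7}; col 1 has {1,2,3,4,5,8,9}; box has {1,3,4,5,8,9} → only 6 remains.
(1,2) = 2: row 1 has {3,5,6,7}; col 2 has {1,3,4,5,6,7,8,9}; box has {1,3,4,5,6,8,9} → only 2 remains.
(1,4) = 9: row 1 has {2,3,5,6,7}; col 4 has {1,2,3,4,8}; box has {2,4,7} → only 9 remains.
(1,8) = 1: row 1 has {2,3,5,6,7,9}; col 8 has {3,4,5,6,7,8,9}; box has {2,3,5,6,7} → only 1 remains.
(1,9) = 4: row 1 has {1,2,3,5,6,7,9}; col 9 has {1,2,3,5,6,7,8}; box has {1,2,3,5,6,7} → only 4 remains.
(2,4) = 5: row 2 has {1,2,4,6,7,8,9}; col 4 has {1,2,3,4,8,9}; box has {2,4,7,9} → only 5 remains.
(2,6) = 3: row 2 has {1,2,4,5,6,7,8,9}; col 6 has {2,4,5,6,7,9}; box has {2,4,5,7,9} → only 3 remains.
(3,1) = 7: row 3 has {2,3,4,5}; col 1 has {1,2,3,4,5,6,8,9}; box has {1,2,3,4,5,6,8,9} → only 7 remains.
(3,4) = 6: row 3 has {2,3,4,5,7}; col 4 has {1,2,3,4,5,8,9}; box has {2,3,4,5,7,9} → only 6 remains.
(3,7) = 8: row 3 has {2,3,4,5,6,7}; col 7 has {1,2,4,5,6,7,9}; box has {1,2,3,4,5,6,7} → only 8 remains.

8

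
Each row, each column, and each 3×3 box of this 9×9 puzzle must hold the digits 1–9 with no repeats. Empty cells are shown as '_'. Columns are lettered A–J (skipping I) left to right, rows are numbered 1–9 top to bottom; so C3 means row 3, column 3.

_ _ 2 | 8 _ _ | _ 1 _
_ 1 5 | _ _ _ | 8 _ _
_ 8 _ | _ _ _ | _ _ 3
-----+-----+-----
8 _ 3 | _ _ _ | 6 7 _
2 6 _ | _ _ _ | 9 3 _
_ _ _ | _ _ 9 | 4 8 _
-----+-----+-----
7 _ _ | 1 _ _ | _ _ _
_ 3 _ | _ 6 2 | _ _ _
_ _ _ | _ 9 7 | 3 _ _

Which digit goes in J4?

B4 = 9: in row 4, 9 can only go here (every other open cell in that row sees a 9).
D6 = 6: in row 6, 6 can only go here (every other open cell in that row sees a 6).
E6 = 3: in row 6, 3 can only go here (every other open cell in that row sees a 3).
J6 = 2: in row 6, 2 can only go here (every other open cell in that row sees a 2).
F7 = 3: in row 7, 3 can only go here (every other open cell in that row sees a 3).
A1 = 3: in row 1, 3 can only go here (every other open cell in that row sees a 3).
J1 = 9: in row 1, 9 can only go here (every other open cell in that row sees a 9).
F1 = 6: in row 1, 6 can only go here (every other open cell in that row sees a 6).
F2 = 4: row 2 has {1,5,8}; col 6 has {2,3,6,7,9}; box has {6,8} → only 4 remains.
B1 = 4: in row 1, 4 can only go here (every other open cell in that row sees a 4).
D2 = 3: in row 2, 3 can only go here (every other open cell in that row sees a 3).
A2 = 9: in row 2, 9 can only go here (every other open cell in that row sees a 9).
A3 = 6: row 3 has {3,8}; col 1 has {2,3,7,8,9}; box has {1,2,3,4,5,8,9} → only 6 remains.
C3 = 7: row 3 has {3,6,8}; col 3 has {2,3,5}; box has {1,2,3,4,5,6,8,9} → only 7 remains.
C6 = 1: row 6 has {2,3,4,6,8,9}; col 3 has {2,3,5,7}; box has {2,3,6,8,9} → only 1 remains.
C5 = 4: row 5 has {2,3,6,9}; col 3 has {1,2,3,5,7}; box has {1,2,3,6,8,9} → only 4 remains.
A6 = 5: row 6 has {1,2,3,4,6,8,9}; col 1 has {2,3,6,7,8,9}; box has {1,2,3,4,6,8,9} → only 5 remains.
B6 = 7: row 6 has {1,2,3,4,5,6,8,9}; col 2 has {1,3,4,6,8,9}; box has {1,2,3,4,5,6,8,9} → only 7 remains.
H3 = 4: in row 3, 4 can only go here (every other open cell in that row sees a 4).
D3 = 9: in row 3, 9 can only go here (every other open cell in that row sees a 9).
D4 = 2: in column 4, 2 can only go here (every other open cell in that column sees a 2).
D5 = 7: in column 4, 7 can only go here (every other open cell in that column sees a 7).
E4 = 4: in row 4, 4 can only go here (every other open cell in that row sees a 4).
J7 = 4: in row 7, 4 can only go here (every other open cell in that row sees a 4).
F5 = 8: in column 6, 8 can only go here (every other open cell in that column sees an 8).
E7 = 8: in column 5, 8 can only go here (every other open cell in that column sees an 8).
G8 = 1: in column 7, 1 can only go here (every other open cell in that column sees a 1).
A8 = 4: row 8 has {1,2,3,6}; col 1 has {2,3,5,6,7,8,9}; box has {3,7} → only 4 remains.
D8 = 5: row 8 has {1,2,3,4,6}; col 4 has {1,2,3,6,7,8,9}; box has {1,2,3,6,7,8,9} → only 5 remains.
H8 = 9: row 8 has {1,2,3,4,5,6}; col 8 has {1,3,4,7,8}; box has {1,3,4} → only 9 remains.
A9 = 1: row 9 has {3,7,9}; col 1 has {2,3,4,5,6,7,8,9}; box has {3,4,7} → only 1 remains.
D9 = 4: row 9 has {1,3,7,9}; col 4 has {1,2,3,5,6,7,8,9}; box has {1,2,3,5,6,7,8,9} → only 4 remains.
C8 = 8: row 8 has {1,2,3,4,5,6,9}; col 3 has {1,2,3,4,5,7}; box has {1,3,4,7} → only 8 remains.
J8 = 7: row 8 has {1,2,3,4,5,6,8,9}; col 9 has {2,3,4,9}; box has {1,3,4,9} → only 7 remains.
C9 = 6: row 9 has {1,3,4,7,9}; col 3 has {1,2,3,4,5,7,8}; box has {1,3,4,7,8} → only 6 remains.
J2 = 6: row 2 has {1,3,4,5,8,9}; col 9 has {2,3,4,7,9}; box has {1,3,4,8,9} → only 6 remains.
C7 = 9: row 7 has {1,3,4,7,8}; col 3 has {1,2,3,4,5,6,7,8}; box has {1,3,4,6,7,8} → only 9 remains.
H2 = 2: row 2 has {1,3,4,5,6,8,9}; col 8 has {1,3,4,7,8,9}; box has {1,3,4,6,8,9} → only 2 remains.
G3 = 5: row 3 has {3,4,6,7,8,9}; col 7 has {1,3,4,6,8,9}; box has {1,2,3,4,6,8,9} → only 5 remains.
G7 = 2: row 7 has {1,3,4,7,8,9}; col 7 has {1,3,4,5,6,8,9}; box has {1,3,4,7,9} → only 2 remains.
H9 = 5: row 9 has {1,3,4,6,7,9}; col 8 has {1,2,3,4,7,8,9}; box has {1,2,3,4,7,9} → only 5 remains.
J9 = 8: row 9 has {1,3,4,5,6,7,9}; col 9 has {2,3,4,6,7,9}; box has {1,2,3,4,5,7,9} → only 8 remains.
G1 = 7: row 1 has {1,2,3,4,6,8,9}; col 7 has {1,2,3,4,5,6,8,9}; box has {1,2,3,4,5,6,8,9} → only 7 remains.
E2 = 7: row 2 has {1,2,3,4,5,6,8,9}; col 5 has {3,4,6,8,9}; box has {3,4,6,8,9} → only 7 remains.
F3 = 1: row 3 has {3,4,5,6,7,8,9}; col 6 has {2,3,4,6,7,8,9}; box has {3,4,6,7,8,9} → only 1 remains.
F4 = 5: row 4 has {2,3,4,6,7,8,9}; col 6 has {1,2,3,4,6,7,8,9}; box has {2,3,4,6,7,8,9} → only 5 remains.
J4 = 1: row 4 has {2,3,4,5,6,7,8,9}; col 9 has {2,3,4,6,7,8,9}; box has {2,3,4,6,7,8,9} → only 1 remains.

1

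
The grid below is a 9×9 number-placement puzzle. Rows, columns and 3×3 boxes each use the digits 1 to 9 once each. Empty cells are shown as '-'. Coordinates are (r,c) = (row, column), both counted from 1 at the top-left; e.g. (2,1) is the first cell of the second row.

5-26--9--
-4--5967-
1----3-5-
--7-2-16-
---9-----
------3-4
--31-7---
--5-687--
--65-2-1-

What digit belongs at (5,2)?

(2,3) = 8: row 2 has {4,5,6,7,9}; col 3 has {2,3,5,6,7}; box has {1,2,4,5} → only 8 remains.
(2,4) = 2: row 2 has {4,5,6,7,8,9}; col 4 has {1,5,6,9}; box has {3,5,6,9} → only 2 remains.
(3,3) = 9: row 3 has {1,3,5}; col 3 has {2,3,5,6,7,8}; box has {1,2,4,5,8} → only 9 remains.
(6,3) = 1: row 6 has {3,4}; col 3 has {2,3,5,6,7,8,9}; box has {7} → only 1 remains.
(2,1) = 3: row 2 has {2,4,5,6,7,8,9}; col 1 has {1,5}; box has {1,2,4,5,8,9} → only 3 remains.
(2,9) = 1: row 2 has {2,3,4,5,6,7,8,9}; col 9 has {4}; box has {5,6,7,9} → only 1 remains.
(5,3) = 4: row 5 has {9}; col 3 has {1,2,3,5,6,7,8,9}; box has {1,7} → only 4 remains.
(1,2) = 7: row 1 has {2,5,6,9}; col 2 has {4}; box has {1,2,3,4,5,8,9} → only 7 remains.
(3,2) = 6: row 3 has {1,3,5,9}; col 2 has {4,7}; box has {1,2,3,4,5,7,8,9} → only 6 remains.
(7,9) = 6: in row 7, 6 can only go here (every other open cell in that row sees a 6).
(7,7) = 5: in row 7, 5 can only go here (every other open cell in that row sees a 5).
(8,2) = 1: in row 8, 1 can only go here (every other open cell in that row sees a 1).
(9,1) = 7: in row 9, 7 can only go here (every other open cell in that row sees a 7).
(5,9) = 7: in column 9, 7 can only go here (every other open cell in that column sees a 7).
(4,9) = 5: in column 9, 5 can only go here (every other open cell in that column sees a 5).
(4,6) = 4: row 4 has {1,2,5,6,7}; col 6 has {2,3,7,8,9}; box has {2,9} → only 4 remains.
(1,6) = 1: row 1 has {2,5,6,7,9}; col 6 has {2,3,4,7,8,9}; box has {2,3,5,6,9} → only 1 remains.
(5,5) = 1: in row 5, 1 can only go here (every other open cell in that row sees a 1).
(5,2) = 3: in row 5, 3 can only go here (every other open cell in that row sees a 3).

3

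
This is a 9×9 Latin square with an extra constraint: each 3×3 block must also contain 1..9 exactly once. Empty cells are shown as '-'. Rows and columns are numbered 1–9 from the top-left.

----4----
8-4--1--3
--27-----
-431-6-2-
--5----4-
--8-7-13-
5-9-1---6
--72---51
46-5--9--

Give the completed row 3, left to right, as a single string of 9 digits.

r8c1 = 3 (sole candidate).
r8c2 = 8 (sole candidate).
r8c7 = 4 (sole candidate).
r9c3 = 1 (sole candidate).
r1c3 = 6 (sole candidate).
r7c2 = 2 (sole candidate).
r8c6 = 9 (sole candidate).
r6c2 = 9 (sole candidate).
r6c4 = 4 (sole candidate).
r6c9 = 5 (sole candidate).
r8c5 = 6 (sole candidate).
r4c1 = 7 (sole candidate).
r4c7 = 8 (sole candidate).
r4c9 = 9 (sole candidate).
r5c2 = 1 (sole candidate).
r5c9 = 7 (sole candidate).
r6c6 = 2 (sole candidate).
r4c5 = 5 (sole candidate).
r5c7 = 6 (sole candidate).
r6c1 = 6 (sole candidate).
r3c7 = 5: row 3 has {2,7}; col 7 has {1,4,6,8,9}; box has {3} → only 5 remains.
r5c1 = 2 (sole candidate).
r3c2 = 3: row 3 has {2,5,7}; col 2 has {1,2,4,6,8,9}; box has {2,4,6,8} → only 3 remains.
r3c6 = 8: row 3 has {2,3,5,7}; col 6 has {1,2,6,9}; box has {1,4,7} → only 8 remains.
r3c9 = 4: row 3 has {2,3,5,7,8}; col 9 has {1,3,5,6,7,9}; box has {3,5} → only 4 remains.
r5c6 = 3 (sole candidate).
r9c6 = 7 (sole candidate).
r9c8 = 8 (sole candidate).
r9c9 = 2 (sole candidate).
r1c6 = 5 (sole candidate).
r1c9 = 8 (sole candidate).
r3c5 = 9: row 3 has {2,3,4,5,7,8}; col 5 has {1,4,5,6,7}; box has {1,4,5,7,8} → only 9 remains.
r5c5 = 8 (sole candidate).
r7c6 = 4 (sole candidate).
r7c8 = 7 (sole candidate).
r9c5 = 3 (sole candidate).
r1c2 = 7 (sole candidate).
r1c4 = 3 (sole candidate).
r1c7 = 2 (sole candidate).
r2c2 = 5 (sole candidate).
r2c4 = 6 (sole candidate).
r2c5 = 2 (sole candidate).
r2c7 = 7 (sole candidate).
r2c8 = 9 (sole candidate).
r3c1 = 1: row 3 has {2,3,4,5,7,8,9}; col 1 has {2,3,4,5,6,7,8}; box has {2,3,4,5,6,7,8} → only 1 remains.
r3c8 = 6: row 3 has {1,2,3,4,5,7,8,9}; col 8 has {2,3,4,5,7,8,9}; box has {2,3,4,5,7,8,9} → only 6 remains.

132798564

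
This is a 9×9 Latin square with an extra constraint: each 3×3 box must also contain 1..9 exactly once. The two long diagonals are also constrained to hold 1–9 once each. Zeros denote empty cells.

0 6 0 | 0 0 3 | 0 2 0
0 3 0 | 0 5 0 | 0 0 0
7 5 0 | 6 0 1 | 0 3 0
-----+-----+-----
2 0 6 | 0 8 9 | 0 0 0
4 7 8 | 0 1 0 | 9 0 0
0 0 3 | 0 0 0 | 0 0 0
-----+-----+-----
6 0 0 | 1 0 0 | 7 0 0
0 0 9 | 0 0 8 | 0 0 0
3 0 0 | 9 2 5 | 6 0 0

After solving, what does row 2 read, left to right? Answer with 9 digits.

834257169

R4C2 = 1: row 4 has {2,6,8,9}; col 2 has {3,5,6,7}; box has {2,3,4,6,7,8} → only 1 remains.
R6C2 = 9: row 6 has {3}; col 2 has {1,3,5,6,7}; box has {1,2,3,4,6,7,8} → only 9 remains.
R7C6 = 4: row 7 has {1,6,7}; col 6 has {1,3,5,8,9}; box has {1,2,5,8,9} → only 4 remains.
R6C1 = 5: row 6 has {3,9}; col 1 has {2,3,4,6,7}; box has {1,2,3,4,6,7,8,9} → only 5 remains.
R7C5 = 3: row 7 has {1,4,6,7}; col 5 has {1,2,5,8}; box has {1,2,4,5,8,9} → only 3 remains.
R8C1 = 1: row 8 has {8,9}; col 1 has {2,3,4,5,6,7}; box has {3,6,9} → only 1 remains.
R8C4 = 7: row 8 has {1,8,9}; col 4 has {1,6,9}; box has {1,2,3,4,5,8,9} → only 7 remains.
R8C5 = 6: row 8 has {1,7,8,9}; col 5 has {1,2,3,5,8}; box has {1,2,3,4,5,7,8,9} → only 6 remains.
R3C3 = 2: in row 3, 2 can only go here (every other open cell in that row sees a 2).
R6C6 = 6: row 6 has {3,5,9}; col 6 has {1,3,4,5,8,9}; box has {1,8,9}; main diagonal has {1,2,3,7} → only 6 remains.
R7C3 = 5: row 7 has {1,3,4,6,7}; col 3 has {2,3,6,8,9}; box has {1,3,6,9}; anti-diagonal has {1,3,9} → only 5 remains.
R5C6 = 2: row 5 has {1,4,7,8,9}; col 6 has {1,3,4,5,6,8,9}; box has {1,6,8,9} → only 2 remains.
R6C4 = 4: row 6 has {3,5,6,9}; col 4 has {1,6,7,9}; box has {1,2,6,8,9}; anti-diagonal has {1,3,5,9} → only 4 remains.
R6C5 = 7: row 6 has {3,4,5,6,9}; col 5 has {1,2,3,5,6,8}; box has {1,2,4,6,8,9} → only 7 remains.
R8C2 = 2: row 8 has {1,6,7,8,9}; col 2 has {1,3,5,6,7,9}; box has {1,3,5,6,9}; anti-diagonal has {1,3,4,5,9} → only 2 remains.
R1C4 = 8: row 1 has {2,3,6}; col 4 has {1,4,6,7,9}; box has {1,3,5,6} → only 8 remains.
R1C9 = 7: row 1 has {2,3,6,8}; col 9 has {}; box has {2,3}; anti-diagonal has {1,2,3,4,5,9} → only 7 remains.
R2C4 = 2: row 2 has {3,5}; col 4 has {1,4,6,7,8,9}; box has {1,3,5,6,8} → only 2 remains.
R2C6 = 7: row 2 has {2,3,5}; col 6 has {1,2,3,4,5,6,8,9}; box has {1,2,3,5,6,8} → only 7 remains.
R3C7 = 8: row 3 has {1,2,3,5,6,7}; col 7 has {6,7,9}; box has {2,3,7}; anti-diagonal has {1,2,3,4,5,7,9} → only 8 remains.
R4C4 = 5: row 4 has {1,2,6,8,9}; col 4 has {1,2,4,6,7,8,9}; box has {1,2,4,6,7,8,9}; main diagonal has {1,2,3,6,7} → only 5 remains.
R5C4 = 3: row 5 has {1,2,4,7,8,9}; col 4 has {1,2,4,5,6,7,8,9}; box has {1,2,4,5,6,7,8,9} → only 3 remains.
R7C2 = 8: row 7 has {1,3,4,5,6,7}; col 2 has {1,2,3,5,6,7,9}; box has {1,2,3,5,6,9} → only 8 remains.
R7C8 = 9: row 7 has {1,3,4,5,6,7,8}; col 8 has {2,3}; box has {6,7} → only 9 remains.
R7C9 = 2: row 7 has {1,3,4,5,6,7,8,9}; col 9 has {7}; box has {6,7,9} → only 2 remains.
R8C8 = 4: row 8 has {1,2,6,7,8,9}; col 8 has {2,3,9}; box has {2,6,7,9}; main diagonal has {1,2,3,5,6,7} → only 4 remains.
R9C2 = 4: row 9 has {2,3,5,6,9}; col 2 has {1,2,3,5,6,7,8,9}; box has {1,2,3,5,6,8,9} → only 4 remains.
R9C3 = 7: row 9 has {2,3,4,5,6,9}; col 3 has {2,3,5,6,8,9}; box has {1,2,3,4,5,6,8,9} → only 7 remains.
R9C9 = 8: row 9 has {2,3,4,5,6,7,9}; col 9 has {2,7}; box has {2,4,6,7,9}; main diagonal has {1,2,3,4,5,6,7} → only 8 remains.
R1C1 = 9: row 1 has {2,3,6,7,8}; col 1 has {1,2,3,4,5,6,7}; box has {2,3,5,6,7}; main diagonal has {1,2,3,4,5,6,7,8} → only 9 remains.
R1C5 = 4: row 1 has {2,3,6,7,8,9}; col 5 has {1,2,3,5,6,7,8}; box has {1,2,3,5,6,7,8} → only 4 remains.
R2C1 = 8: row 2 has {2,3,5,7}; col 1 has {1,2,3,4,5,6,7,9}; box has {2,3,5,6,7,9} → only 8 remains.
R2C8 = 6: row 2 has {2,3,5,7,8}; col 8 has {2,3,4,9}; box has {2,3,7,8}; anti-diagonal has {1,2,3,4,5,7,8,9} → only 6 remains.
R3C5 = 9: row 3 has {1,2,3,5,6,7,8}; col 5 has {1,2,3,4,5,6,7,8}; box has {1,2,3,4,5,6,7,8} → only 9 remains.
R3C9 = 4: row 3 has {1,2,3,5,6,7,8,9}; col 9 has {2,7,8}; box has {2,3,6,7,8} → only 4 remains.
R4C8 = 7: row 4 has {1,2,5,6,8,9}; col 8 has {2,3,4,6,9}; box has {9} → only 7 remains.
R4C9 = 3: row 4 has {1,2,5,6,7,8,9}; col 9 has {2,4,7,8}; box has {7,9} → only 3 remains.
R5C8 = 5: row 5 has {1,2,3,4,7,8,9}; col 8 has {2,3,4,6,7,9}; box has {3,7,9} → only 5 remains.
R5C9 = 6: row 5 has {1,2,3,4,5,7,8,9}; col 9 has {2,3,4,7,8}; box has {3,5,7,9} → only 6 remains.
R6C9 = 1: row 6 has {3,4,5,6,7,9}; col 9 has {2,3,4,6,7,8}; box has {3,5,6,7,9} → only 1 remains.
R8C9 = 5: row 8 has {1,2,4,6,7,8,9}; col 9 has {1,2,3,4,6,7,8}; box has {2,4,6,7,8,9} → only 5 remains.
R9C8 = 1: row 9 has {2,3,4,5,6,7,8,9}; col 8 has {2,3,4,5,6,7,9}; box has {2,4,5,6,7,8,9} → only 1 remains.
R1C3 = 1: row 1 has {2,3,4,6,7,8,9}; col 3 has {2,3,5,6,7,8,9}; box has {2,3,5,6,7,8,9} → only 1 remains.
R1C7 = 5: row 1 has {1,2,3,4,6,7,8,9}; col 7 has {6,7,8,9}; box has {2,3,4,6,7,8} → only 5 remains.
R2C3 = 4: row 2 has {2,3,5,6,7,8}; col 3 has {1,2,3,5,6,7,8,9}; box has {1,2,3,5,6,7,8,9} → only 4 remains.
R2C7 = 1: row 2 has {2,3,4,5,6,7,8}; col 7 has {5,6,7,8,9}; box has {2,3,4,5,6,7,8} → only 1 remains.
R2C9 = 9: row 2 has {1,2,3,4,5,6,7,8}; col 9 has {1,2,3,4,5,6,7,8}; box has {1,2,3,4,5,6,7,8} → only 9 remains.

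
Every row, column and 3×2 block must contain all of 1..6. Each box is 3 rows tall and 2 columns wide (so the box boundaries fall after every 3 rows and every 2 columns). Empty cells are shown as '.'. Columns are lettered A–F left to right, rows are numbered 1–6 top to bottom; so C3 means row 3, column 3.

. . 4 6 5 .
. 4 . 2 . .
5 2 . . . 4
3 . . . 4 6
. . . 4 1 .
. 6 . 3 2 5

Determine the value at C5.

A1 = 1: row 1 has {4,5,6}; col 1 has {3,5}; box has {2,4,5} → only 1 remains.
B1 = 3: row 1 has {1,4,5,6}; col 2 has {2,4,6}; box has {1,2,4,5} → only 3 remains.
F1 = 2: row 1 has {1,3,4,5,6}; col 6 has {4,5,6}; box has {4,5} → only 2 remains.
A2 = 6: row 2 has {2,4}; col 1 has {1,3,5}; box has {1,2,3,4,5} → only 6 remains.
E2 = 3: row 2 has {2,4,6}; col 5 has {1,2,4,5}; box has {2,4,5} → only 3 remains.
F2 = 1: row 2 has {2,3,4,6}; col 6 has {2,4,5,6}; box has {2,3,4,5} → only 1 remains.
D3 = 1: row 3 has {2,4,5}; col 4 has {2,3,4,6}; box has {2,4,6} → only 1 remains.
E3 = 6: row 3 has {1,2,4,5}; col 5 has {1,2,3,4,5}; box has {1,2,3,4,5} → only 6 remains.
D4 = 5: row 4 has {3,4,6}; col 4 has {1,2,3,4,6}; box has {3,4} → only 5 remains.
A5 = 2: row 5 has {1,4}; col 1 has {1,3,5,6}; box has {3,6} → only 2 remains.
B5 = 5: row 5 has {1,2,4}; col 2 has {2,3,4,6}; box has {2,3,6} → only 5 remains.
C5 = 6: row 5 has {1,2,4,5}; col 3 has {4}; box has {3,4,5} → only 6 remains.

6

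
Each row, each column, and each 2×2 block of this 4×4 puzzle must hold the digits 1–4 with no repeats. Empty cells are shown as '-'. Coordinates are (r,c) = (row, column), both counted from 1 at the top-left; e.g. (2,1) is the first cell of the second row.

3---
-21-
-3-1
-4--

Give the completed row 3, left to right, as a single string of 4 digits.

(1,2) = 1 (sole candidate).
(2,1) = 4 (sole candidate).
(2,4) = 3 (sole candidate).
(3,1) = 2: row 3 has {1,3}; col 1 has {3,4}; box has {3,4} → only 2 remains.
(3,3) = 4: row 3 has {1,2,3}; col 3 has {1}; box has {1} → only 4 remains.

2341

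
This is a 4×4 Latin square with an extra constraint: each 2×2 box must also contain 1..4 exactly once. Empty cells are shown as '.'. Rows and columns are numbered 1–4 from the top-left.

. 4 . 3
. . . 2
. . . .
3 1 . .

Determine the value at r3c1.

4

r1c3 = 1: row 1 has {3,4}; col 3 has {}; box has {2,3} → only 1 remains.
r2c1 = 1: row 2 has {2}; col 1 has {3}; box has {4} → only 1 remains.
r2c2 = 3: row 2 has {1,2}; col 2 has {1,4}; box has {1,4} → only 3 remains.
r2c3 = 4: row 2 has {1,2,3}; col 3 has {1}; box has {1,2,3} → only 4 remains.
r3c2 = 2: row 3 has {}; col 2 has {1,3,4}; box has {1,3} → only 2 remains.
r3c3 = 3: row 3 has {2}; col 3 has {1,4}; box has {} → only 3 remains.
r4c3 = 2: row 4 has {1,3}; col 3 has {1,3,4}; box has {3} → only 2 remains.
r4c4 = 4: row 4 has {1,2,3}; col 4 has {2,3}; box has {2,3} → only 4 remains.
r1c1 = 2: row 1 has {1,3,4}; col 1 has {1,3}; box has {1,3,4} → only 2 remains.
r3c1 = 4: row 3 has {2,3}; col 1 has {1,2,3}; box has {1,2,3} → only 4 remains.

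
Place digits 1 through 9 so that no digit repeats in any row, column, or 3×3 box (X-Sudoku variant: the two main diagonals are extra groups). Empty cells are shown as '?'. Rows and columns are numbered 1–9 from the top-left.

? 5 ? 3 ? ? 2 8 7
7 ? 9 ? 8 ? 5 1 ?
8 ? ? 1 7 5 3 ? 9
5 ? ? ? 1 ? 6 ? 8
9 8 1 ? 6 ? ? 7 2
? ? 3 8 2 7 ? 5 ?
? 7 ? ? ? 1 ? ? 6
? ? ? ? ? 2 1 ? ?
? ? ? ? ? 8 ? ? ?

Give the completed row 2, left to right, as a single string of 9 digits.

R2C9 = 4: row 2 has {1,5,7,8,9}; col 9 has {2,6,7,8,9}; box has {1,2,3,5,7,8,9} → only 4 remains.
R3C8 = 6: row 3 has {1,3,5,7,8,9}; col 8 has {1,5,7,8}; box has {1,2,3,4,5,7,8,9} → only 6 remains.
R5C7 = 4: row 5 has {1,2,6,7,8,9}; col 7 has {1,2,3,5,6}; box has {2,5,6,7,8} → only 4 remains.
R6C7 = 9: row 6 has {2,3,5,7,8}; col 7 has {1,2,3,4,5,6}; box has {2,4,5,6,7,8} → only 9 remains.
R6C9 = 1: row 6 has {2,3,5,7,8,9}; col 9 has {2,4,6,7,8,9}; box has {2,4,5,6,7,8,9} → only 1 remains.
R7C7 = 8: row 7 has {1,6,7}; col 7 has {1,2,3,4,5,6,9}; box has {1,6}; main diagonal has {6,7} → only 8 remains.
R9C7 = 7: row 9 has {8}; col 7 has {1,2,3,4,5,6,8,9}; box has {1,6,8} → only 7 remains.
R2C6 = 6: row 2 has {1,4,5,7,8,9}; col 6 has {1,2,5,7,8}; box has {1,3,5,7,8} → only 6 remains.
R4C8 = 3: row 4 has {1,5,6,8}; col 8 has {1,5,6,7,8}; box has {1,2,4,5,6,7,8,9} → only 3 remains.
R5C4 = 5: row 5 has {1,2,4,6,7,8,9}; col 4 has {1,3,8}; box has {1,2,6,7,8} → only 5 remains.
R5C6 = 3: row 5 has {1,2,4,5,6,7,8,9}; col 6 has {1,2,5,6,7,8}; box has {1,2,5,6,7,8} → only 3 remains.
R2C4 = 2: row 2 has {1,4,5,6,7,8,9}; col 4 has {1,3,5,8}; box has {1,3,5,6,7,8} → only 2 remains.
R2C2 = 3: row 2 has {1,2,4,5,6,7,8,9}; col 2 has {5,7,8}; box has {5,7,8,9}; main diagonal has {6,7,8} → only 3 remains.

739286514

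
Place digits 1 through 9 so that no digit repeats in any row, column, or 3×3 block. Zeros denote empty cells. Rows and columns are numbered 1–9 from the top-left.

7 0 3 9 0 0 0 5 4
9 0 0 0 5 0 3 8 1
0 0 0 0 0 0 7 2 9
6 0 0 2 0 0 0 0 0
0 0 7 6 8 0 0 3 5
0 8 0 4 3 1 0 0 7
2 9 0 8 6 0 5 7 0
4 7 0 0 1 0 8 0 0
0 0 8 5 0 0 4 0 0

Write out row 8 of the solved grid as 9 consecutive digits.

475312896

row 1, column 5 = 2: row 1 has {3,4,5,7,9}; col 5 has {1,3,5,6,8}; box has {5,9} → only 2 remains.
row 1, column 7 = 6: row 1 has {2,3,4,5,7,9}; col 7 has {3,4,5,7,8}; box has {1,2,3,4,5,7,8,9} → only 6 remains.
row 2, column 4 = 7: row 2 has {1,3,5,8,9}; col 4 has {2,4,5,6,8,9}; box has {2,5,9} → only 7 remains.
row 3, column 5 = 4: row 3 has {2,7,9}; col 5 has {1,2,3,5,6,8}; box has {2,5,7,9} → only 4 remains.
row 4, column 9 = 8: row 4 has {2,6}; col 9 has {1,4,5,7,9}; box has {3,5,7} → only 8 remains.
row 5, column 1 = 1: row 5 has {3,5,6,7,8}; col 1 has {2,4,6,7,9}; box has {6,7,8} → only 1 remains.
row 5, column 6 = 9: row 5 has {1,3,5,6,7,8}; col 6 has {1}; box has {1,2,3,4,6,8} → only 9 remains.
row 5, column 7 = 2: row 5 has {1,3,5,6,7,8,9}; col 7 has {3,4,5,6,7,8}; box has {3,5,7,8} → only 2 remains.
row 6, column 1 = 5: row 6 has {1,3,4,7,8}; col 1 has {1,2,4,6,7,9}; box has {1,6,7,8} → only 5 remains.
row 6, column 7 = 9: row 6 has {1,3,4,5,7,8}; col 7 has {2,3,4,5,6,7,8}; box has {2,3,5,7,8} → only 9 remains.
row 6, column 8 = 6: row 6 has {1,3,4,5,7,8,9}; col 8 has {2,3,5,7,8}; box has {2,3,5,7,8,9} → only 6 remains.
row 7, column 3 = 1: row 7 has {2,5,6,7,8,9}; col 3 has {3,7,8}; box has {2,4,7,8,9} → only 1 remains.
row 7, column 9 = 3: row 7 has {1,2,5,6,7,8,9}; col 9 has {1,4,5,7,8,9}; box has {4,5,7,8} → only 3 remains.
row 8, column 4 = 3: row 8 has {1,4,7,8}; col 4 has {2,4,5,6,7,8,9}; box has {1,5,6,8} → only 3 remains.
row 8, column 6 = 2: row 8 has {1,3,4,7,8}; col 6 has {1,9}; box has {1,3,5,6,8} → only 2 remains.
row 8, column 8 = 9: row 8 has {1,2,3,4,7,8}; col 8 has {2,3,5,6,7,8}; box has {3,4,5,7,8} → only 9 remains.
row 8, column 9 = 6: row 8 has {1,2,3,4,7,8,9}; col 9 has {1,3,4,5,7,8,9}; box has {3,4,5,7,8,9} → only 6 remains.
row 9, column 1 = 3: row 9 has {4,5,8}; col 1 has {1,2,4,5,6,7,9}; box has {1,2,4,7,8,9} → only 3 remains.
row 9, column 2 = 6: row 9 has {3,4,5,8}; col 2 has {7,8,9}; box has {1,2,3,4,7,8,9} → only 6 remains.
row 9, column 6 = 7: row 9 has {3,4,5,6,8}; col 6 has {1,2,9}; box has {1,2,3,5,6,8} → only 7 remains.
row 9, column 8 = 1: row 9 has {3,4,5,6,7,8}; col 8 has {2,3,5,6,7,8,9}; box has {3,4,5,6,7,8,9} → only 1 remains.
row 9, column 9 = 2: row 9 has {1,3,4,5,6,7,8}; col 9 has {1,3,4,5,6,7,8,9}; box has {1,3,4,5,6,7,8,9} → only 2 remains.
row 1, column 2 = 1: row 1 has {2,3,4,5,6,7,9}; col 2 has {6,7,8,9}; box has {3,7,9} → only 1 remains.
row 1, column 6 = 8: row 1 has {1,2,3,4,5,6,7,9}; col 6 has {1,2,7,9}; box has {2,4,5,7,9} → only 8 remains.
row 2, column 6 = 6: row 2 has {1,3,5,7,8,9}; col 6 has {1,2,7,8,9}; box has {2,4,5,7,8,9} → only 6 remains.
row 3, column 1 = 8: row 3 has {2,4,7,9}; col 1 has {1,2,3,4,5,6,7,9}; box has {1,3,7,9} → only 8 remains.
row 3, column 2 = 5: row 3 has {2,4,7,8,9}; col 2 has {1,6,7,8,9}; box has {1,3,7,8,9} → only 5 remains.
row 3, column 3 = 6: row 3 has {2,4,5,7,8,9}; col 3 has {1,3,7,8}; box has {1,3,5,7,8,9} → only 6 remains.
row 3, column 4 = 1: row 3 has {2,4,5,6,7,8,9}; col 4 has {2,3,4,5,6,7,8,9}; box has {2,4,5,6,7,8,9} → only 1 remains.
row 3, column 6 = 3: row 3 has {1,2,4,5,6,7,8,9}; col 6 has {1,2,6,7,8,9}; box has {1,2,4,5,6,7,8,9} → only 3 remains.
row 4, column 5 = 7: row 4 has {2,6,8}; col 5 has {1,2,3,4,5,6,8}; box has {1,2,3,4,6,8,9} → only 7 remains.
row 4, column 6 = 5: row 4 has {2,6,7,8}; col 6 has {1,2,3,6,7,8,9}; box has {1,2,3,4,6,7,8,9} → only 5 remains.
row 4, column 7 = 1: row 4 has {2,5,6,7,8}; col 7 has {2,3,4,5,6,7,8,9}; box has {2,3,5,6,7,8,9} → only 1 remains.
row 4, column 8 = 4: row 4 has {1,2,5,6,7,8}; col 8 has {1,2,3,5,6,7,8,9}; box has {1,2,3,5,6,7,8,9} → only 4 remains.
row 5, column 2 = 4: row 5 has {1,2,3,5,6,7,8,9}; col 2 has {1,5,6,7,8,9}; box has {1,5,6,7,8} → only 4 remains.
row 6, column 3 = 2: row 6 has {1,3,4,5,6,7,8,9}; col 3 has {1,3,6,7,8}; box has {1,4,5,6,7,8} → only 2 remains.
row 7, column 6 = 4: row 7 has {1,2,3,5,6,7,8,9}; col 6 has {1,2,3,5,6,7,8,9}; box has {1,2,3,5,6,7,8} → only 4 remains.
row 8, column 3 = 5: row 8 has {1,2,3,4,6,7,8,9}; col 3 has {1,2,3,6,7,8}; box has {1,2,3,4,6,7,8,9} → only 5 remains.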